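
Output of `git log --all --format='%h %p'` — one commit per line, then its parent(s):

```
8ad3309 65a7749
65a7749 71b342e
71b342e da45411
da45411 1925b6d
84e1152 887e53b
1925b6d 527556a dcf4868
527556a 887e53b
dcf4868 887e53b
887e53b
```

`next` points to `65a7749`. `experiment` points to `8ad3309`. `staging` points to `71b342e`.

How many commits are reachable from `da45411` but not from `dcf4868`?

Reachable from da45411: {1925b6d, 527556a, 887e53b, da45411, dcf4868}.
Reachable from dcf4868: {887e53b, dcf4868}.
In da45411's history but not dcf4868's: {1925b6d, 527556a, da45411} — 3 commits.

3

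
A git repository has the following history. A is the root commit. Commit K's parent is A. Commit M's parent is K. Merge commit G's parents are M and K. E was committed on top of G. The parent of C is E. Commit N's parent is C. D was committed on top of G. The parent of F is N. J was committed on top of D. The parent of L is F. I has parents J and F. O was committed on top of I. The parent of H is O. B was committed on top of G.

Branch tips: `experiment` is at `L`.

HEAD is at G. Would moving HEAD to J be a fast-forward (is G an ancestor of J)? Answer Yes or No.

Yes

A fast-forward from G to J is possible iff G is an ancestor of J.
Ancestors of J: {A, D, G, J, K, M}.
G is among them, so fast-forward is possible.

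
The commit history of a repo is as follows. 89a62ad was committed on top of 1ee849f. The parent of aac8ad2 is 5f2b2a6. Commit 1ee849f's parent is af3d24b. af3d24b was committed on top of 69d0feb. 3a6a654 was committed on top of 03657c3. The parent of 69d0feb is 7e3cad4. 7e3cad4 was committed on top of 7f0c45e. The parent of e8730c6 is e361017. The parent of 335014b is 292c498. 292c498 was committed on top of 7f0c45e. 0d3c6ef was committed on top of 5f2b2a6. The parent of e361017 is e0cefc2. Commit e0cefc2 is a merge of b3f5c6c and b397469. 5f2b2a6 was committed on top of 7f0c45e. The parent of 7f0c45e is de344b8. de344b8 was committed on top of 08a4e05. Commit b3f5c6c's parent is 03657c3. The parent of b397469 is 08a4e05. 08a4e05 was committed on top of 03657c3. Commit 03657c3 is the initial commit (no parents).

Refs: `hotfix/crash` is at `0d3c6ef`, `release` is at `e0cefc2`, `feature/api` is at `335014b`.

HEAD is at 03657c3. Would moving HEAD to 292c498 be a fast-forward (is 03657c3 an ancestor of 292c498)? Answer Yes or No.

Yes

A fast-forward from 03657c3 to 292c498 is possible iff 03657c3 is an ancestor of 292c498.
Ancestors of 292c498: {03657c3, 08a4e05, 292c498, 7f0c45e, de344b8}.
03657c3 is among them, so fast-forward is possible.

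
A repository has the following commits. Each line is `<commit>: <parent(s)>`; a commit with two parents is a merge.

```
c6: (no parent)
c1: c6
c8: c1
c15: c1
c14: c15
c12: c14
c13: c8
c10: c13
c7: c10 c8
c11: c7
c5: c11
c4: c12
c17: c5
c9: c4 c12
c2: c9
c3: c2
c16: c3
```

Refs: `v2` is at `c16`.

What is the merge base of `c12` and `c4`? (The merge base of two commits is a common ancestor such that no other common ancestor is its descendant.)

c12

Ancestors of c12: {c1, c12, c14, c15, c6}.
Ancestors of c4: {c1, c12, c14, c15, c4, c6}.
Common ancestors: {c1, c12, c14, c15, c6}.
Among these, c12 is not an ancestor of any other common ancestor — it is the merge base.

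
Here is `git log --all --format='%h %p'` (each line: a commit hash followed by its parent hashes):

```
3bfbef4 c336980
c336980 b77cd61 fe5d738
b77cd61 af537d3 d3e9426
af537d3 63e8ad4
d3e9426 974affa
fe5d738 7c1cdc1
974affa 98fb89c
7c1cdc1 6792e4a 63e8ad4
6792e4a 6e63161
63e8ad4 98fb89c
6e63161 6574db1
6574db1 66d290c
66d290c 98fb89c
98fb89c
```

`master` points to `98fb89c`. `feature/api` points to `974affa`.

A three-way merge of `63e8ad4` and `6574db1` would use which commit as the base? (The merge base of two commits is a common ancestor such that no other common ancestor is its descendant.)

Ancestors of 63e8ad4: {63e8ad4, 98fb89c}.
Ancestors of 6574db1: {6574db1, 66d290c, 98fb89c}.
Common ancestors: {98fb89c}.
The only common ancestor is 98fb89c, so it is the merge base.

98fb89c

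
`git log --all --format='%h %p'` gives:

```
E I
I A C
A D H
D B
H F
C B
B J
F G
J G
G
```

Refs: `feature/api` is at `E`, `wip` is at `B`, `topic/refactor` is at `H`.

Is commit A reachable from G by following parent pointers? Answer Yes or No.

No

Ancestors of G: {G}.
A is not in that set, so it is not an ancestor of G.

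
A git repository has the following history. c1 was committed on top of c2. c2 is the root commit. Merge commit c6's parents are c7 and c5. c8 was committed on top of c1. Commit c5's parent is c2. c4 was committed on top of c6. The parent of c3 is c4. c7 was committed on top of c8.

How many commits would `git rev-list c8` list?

Walking parent pointers from c8: reachable set = {c1, c2, c8}.
That is 3 commits.

3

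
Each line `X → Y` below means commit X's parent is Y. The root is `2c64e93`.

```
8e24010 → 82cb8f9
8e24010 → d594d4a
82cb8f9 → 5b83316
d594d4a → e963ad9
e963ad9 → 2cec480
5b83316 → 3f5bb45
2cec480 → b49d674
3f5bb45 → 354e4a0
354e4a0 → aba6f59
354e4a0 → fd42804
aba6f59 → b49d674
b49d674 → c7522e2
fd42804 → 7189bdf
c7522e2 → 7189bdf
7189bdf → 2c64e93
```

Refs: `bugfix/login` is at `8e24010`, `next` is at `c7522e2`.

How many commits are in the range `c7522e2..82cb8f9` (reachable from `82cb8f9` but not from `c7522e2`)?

Reachable from 82cb8f9: {2c64e93, 354e4a0, 3f5bb45, 5b83316, 7189bdf, 82cb8f9, aba6f59, b49d674, c7522e2, fd42804}.
Reachable from c7522e2: {2c64e93, 7189bdf, c7522e2}.
In 82cb8f9's history but not c7522e2's: {354e4a0, 3f5bb45, 5b83316, 82cb8f9, aba6f59, b49d674, fd42804} — 7 commits.

7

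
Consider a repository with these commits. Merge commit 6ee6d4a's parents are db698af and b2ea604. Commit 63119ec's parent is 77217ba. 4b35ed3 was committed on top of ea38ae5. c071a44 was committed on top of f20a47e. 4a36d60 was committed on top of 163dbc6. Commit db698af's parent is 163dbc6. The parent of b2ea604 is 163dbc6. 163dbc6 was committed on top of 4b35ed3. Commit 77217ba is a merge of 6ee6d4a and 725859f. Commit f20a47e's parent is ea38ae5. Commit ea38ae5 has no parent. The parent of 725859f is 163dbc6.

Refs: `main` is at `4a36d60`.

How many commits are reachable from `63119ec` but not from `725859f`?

5

Reachable from 63119ec: {163dbc6, 4b35ed3, 63119ec, 6ee6d4a, 725859f, 77217ba, b2ea604, db698af, ea38ae5}.
Reachable from 725859f: {163dbc6, 4b35ed3, 725859f, ea38ae5}.
In 63119ec's history but not 725859f's: {63119ec, 6ee6d4a, 77217ba, b2ea604, db698af} — 5 commits.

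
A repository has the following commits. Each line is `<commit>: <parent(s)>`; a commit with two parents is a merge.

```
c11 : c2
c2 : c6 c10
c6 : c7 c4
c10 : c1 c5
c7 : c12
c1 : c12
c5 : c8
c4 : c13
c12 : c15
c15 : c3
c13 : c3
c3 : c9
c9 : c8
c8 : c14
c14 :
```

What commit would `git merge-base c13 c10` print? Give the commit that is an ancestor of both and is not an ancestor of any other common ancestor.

c3

Ancestors of c13: {c13, c14, c3, c8, c9}.
Ancestors of c10: {c1, c10, c12, c14, c15, c3, c5, c8, c9}.
Common ancestors: {c14, c3, c8, c9}.
Among these, c3 is not an ancestor of any other common ancestor — it is the merge base.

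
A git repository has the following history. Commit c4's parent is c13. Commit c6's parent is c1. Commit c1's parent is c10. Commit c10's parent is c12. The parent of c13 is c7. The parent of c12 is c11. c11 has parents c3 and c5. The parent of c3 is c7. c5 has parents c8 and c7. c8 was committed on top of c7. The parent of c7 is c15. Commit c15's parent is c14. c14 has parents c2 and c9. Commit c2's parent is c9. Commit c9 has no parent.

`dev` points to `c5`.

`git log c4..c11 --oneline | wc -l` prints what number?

4

Reachable from c11: {c11, c14, c15, c2, c3, c5, c7, c8, c9}.
Reachable from c4: {c13, c14, c15, c2, c4, c7, c9}.
In c11's history but not c4's: {c11, c3, c5, c8} — 4 commits.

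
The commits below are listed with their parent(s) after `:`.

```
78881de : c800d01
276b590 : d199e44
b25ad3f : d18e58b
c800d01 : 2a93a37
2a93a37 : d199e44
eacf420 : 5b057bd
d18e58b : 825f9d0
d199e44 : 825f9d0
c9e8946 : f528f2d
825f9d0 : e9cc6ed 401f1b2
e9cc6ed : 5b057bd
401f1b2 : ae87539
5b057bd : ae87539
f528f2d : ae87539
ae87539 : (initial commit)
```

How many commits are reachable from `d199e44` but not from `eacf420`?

4

Reachable from d199e44: {401f1b2, 5b057bd, 825f9d0, ae87539, d199e44, e9cc6ed}.
Reachable from eacf420: {5b057bd, ae87539, eacf420}.
In d199e44's history but not eacf420's: {401f1b2, 825f9d0, d199e44, e9cc6ed} — 4 commits.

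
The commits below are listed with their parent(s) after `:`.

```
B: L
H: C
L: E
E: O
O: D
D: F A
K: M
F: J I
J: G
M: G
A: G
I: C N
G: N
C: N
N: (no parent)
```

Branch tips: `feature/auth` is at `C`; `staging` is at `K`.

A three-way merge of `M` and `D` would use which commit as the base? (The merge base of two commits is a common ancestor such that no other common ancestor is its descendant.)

G

Ancestors of M: {G, M, N}.
Ancestors of D: {A, C, D, F, G, I, J, N}.
Common ancestors: {G, N}.
Among these, G is not an ancestor of any other common ancestor — it is the merge base.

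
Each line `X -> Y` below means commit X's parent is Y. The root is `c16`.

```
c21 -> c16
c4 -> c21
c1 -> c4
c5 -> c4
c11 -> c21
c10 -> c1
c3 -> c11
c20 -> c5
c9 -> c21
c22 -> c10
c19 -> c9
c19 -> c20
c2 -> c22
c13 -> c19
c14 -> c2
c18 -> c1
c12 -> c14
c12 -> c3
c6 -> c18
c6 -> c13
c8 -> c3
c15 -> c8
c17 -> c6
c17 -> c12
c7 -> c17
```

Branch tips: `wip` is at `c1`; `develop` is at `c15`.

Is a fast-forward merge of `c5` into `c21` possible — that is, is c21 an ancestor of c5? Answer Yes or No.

A fast-forward from c21 to c5 is possible iff c21 is an ancestor of c5.
Ancestors of c5: {c16, c21, c4, c5}.
c21 is among them, so fast-forward is possible.

Yes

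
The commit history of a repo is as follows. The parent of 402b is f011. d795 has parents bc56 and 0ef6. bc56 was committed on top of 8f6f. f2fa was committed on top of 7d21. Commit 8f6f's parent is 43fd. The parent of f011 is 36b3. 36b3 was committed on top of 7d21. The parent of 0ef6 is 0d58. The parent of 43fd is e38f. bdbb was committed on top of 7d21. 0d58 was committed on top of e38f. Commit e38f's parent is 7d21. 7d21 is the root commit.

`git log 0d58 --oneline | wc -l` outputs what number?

Walking parent pointers from 0d58: reachable set = {0d58, 7d21, e38f}.
That is 3 commits.

3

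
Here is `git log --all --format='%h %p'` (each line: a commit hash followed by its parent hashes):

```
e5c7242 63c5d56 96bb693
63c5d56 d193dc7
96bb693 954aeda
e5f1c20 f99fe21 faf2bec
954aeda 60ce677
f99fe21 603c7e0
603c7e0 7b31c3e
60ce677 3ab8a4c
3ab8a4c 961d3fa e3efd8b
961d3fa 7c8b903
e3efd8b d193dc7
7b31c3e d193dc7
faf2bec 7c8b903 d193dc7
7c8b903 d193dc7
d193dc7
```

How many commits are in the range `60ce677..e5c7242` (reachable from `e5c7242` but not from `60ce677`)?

4

Reachable from e5c7242: {3ab8a4c, 60ce677, 63c5d56, 7c8b903, 954aeda, 961d3fa, 96bb693, d193dc7, e3efd8b, e5c7242}.
Reachable from 60ce677: {3ab8a4c, 60ce677, 7c8b903, 961d3fa, d193dc7, e3efd8b}.
In e5c7242's history but not 60ce677's: {63c5d56, 954aeda, 96bb693, e5c7242} — 4 commits.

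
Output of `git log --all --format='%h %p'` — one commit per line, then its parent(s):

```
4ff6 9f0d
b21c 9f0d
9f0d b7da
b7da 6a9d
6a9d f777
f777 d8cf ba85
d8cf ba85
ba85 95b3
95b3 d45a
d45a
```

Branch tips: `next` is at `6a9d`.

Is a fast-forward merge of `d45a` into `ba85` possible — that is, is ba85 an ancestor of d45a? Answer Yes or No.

No

A fast-forward from ba85 to d45a is possible iff ba85 is an ancestor of d45a.
Ancestors of d45a: {d45a}.
ba85 is not among them, so fast-forward is not possible.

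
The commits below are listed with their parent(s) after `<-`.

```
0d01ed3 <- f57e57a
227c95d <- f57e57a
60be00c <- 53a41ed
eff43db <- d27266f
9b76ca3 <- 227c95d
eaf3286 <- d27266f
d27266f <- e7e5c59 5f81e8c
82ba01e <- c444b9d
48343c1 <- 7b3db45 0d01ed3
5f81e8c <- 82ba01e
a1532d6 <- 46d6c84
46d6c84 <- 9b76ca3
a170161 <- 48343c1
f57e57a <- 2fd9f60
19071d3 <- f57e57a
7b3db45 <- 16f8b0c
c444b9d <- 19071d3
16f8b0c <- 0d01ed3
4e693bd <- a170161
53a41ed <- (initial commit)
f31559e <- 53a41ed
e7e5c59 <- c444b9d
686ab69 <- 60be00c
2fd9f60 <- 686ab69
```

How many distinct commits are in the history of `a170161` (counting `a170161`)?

Walking parent pointers from a170161: reachable set = {0d01ed3, 16f8b0c, 2fd9f60, 48343c1, 53a41ed, 60be00c, 686ab69, 7b3db45, a170161, f57e57a}.
That is 10 commits.

10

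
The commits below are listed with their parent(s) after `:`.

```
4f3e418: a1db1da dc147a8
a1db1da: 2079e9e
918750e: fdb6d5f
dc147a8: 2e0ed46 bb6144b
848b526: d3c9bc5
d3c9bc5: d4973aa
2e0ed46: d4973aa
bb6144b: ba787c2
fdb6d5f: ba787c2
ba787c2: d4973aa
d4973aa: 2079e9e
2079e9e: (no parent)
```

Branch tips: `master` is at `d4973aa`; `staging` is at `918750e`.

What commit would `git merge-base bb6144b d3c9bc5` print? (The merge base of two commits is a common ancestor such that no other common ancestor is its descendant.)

Ancestors of bb6144b: {2079e9e, ba787c2, bb6144b, d4973aa}.
Ancestors of d3c9bc5: {2079e9e, d3c9bc5, d4973aa}.
Common ancestors: {2079e9e, d4973aa}.
Among these, d4973aa is not an ancestor of any other common ancestor — it is the merge base.

d4973aa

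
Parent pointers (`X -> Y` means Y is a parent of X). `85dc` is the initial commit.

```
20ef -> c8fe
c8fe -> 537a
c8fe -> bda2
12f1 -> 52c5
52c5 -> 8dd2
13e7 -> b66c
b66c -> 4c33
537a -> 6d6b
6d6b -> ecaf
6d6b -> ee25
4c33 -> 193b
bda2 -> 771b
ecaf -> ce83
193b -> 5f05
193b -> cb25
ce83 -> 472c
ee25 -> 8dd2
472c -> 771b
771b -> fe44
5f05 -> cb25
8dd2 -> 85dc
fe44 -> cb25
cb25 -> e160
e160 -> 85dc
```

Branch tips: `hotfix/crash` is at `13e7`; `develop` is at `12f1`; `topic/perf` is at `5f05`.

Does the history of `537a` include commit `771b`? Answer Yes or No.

Ancestors of 537a (commits reachable by following parents): {472c, 537a, 6d6b, 771b, 85dc, 8dd2, cb25, ce83, e160, ecaf, ee25, fe44}.
771b is in that set, so it is an ancestor of 537a.

Yes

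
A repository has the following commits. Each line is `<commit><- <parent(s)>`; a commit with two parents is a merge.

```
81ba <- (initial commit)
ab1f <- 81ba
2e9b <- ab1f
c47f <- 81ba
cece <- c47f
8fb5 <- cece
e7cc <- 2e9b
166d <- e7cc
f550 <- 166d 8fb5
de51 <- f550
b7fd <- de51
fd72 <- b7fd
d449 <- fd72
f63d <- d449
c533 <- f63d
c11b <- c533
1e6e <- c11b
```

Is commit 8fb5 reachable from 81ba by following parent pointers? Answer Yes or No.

Ancestors of 81ba: {81ba}.
8fb5 is not in that set, so it is not an ancestor of 81ba.

No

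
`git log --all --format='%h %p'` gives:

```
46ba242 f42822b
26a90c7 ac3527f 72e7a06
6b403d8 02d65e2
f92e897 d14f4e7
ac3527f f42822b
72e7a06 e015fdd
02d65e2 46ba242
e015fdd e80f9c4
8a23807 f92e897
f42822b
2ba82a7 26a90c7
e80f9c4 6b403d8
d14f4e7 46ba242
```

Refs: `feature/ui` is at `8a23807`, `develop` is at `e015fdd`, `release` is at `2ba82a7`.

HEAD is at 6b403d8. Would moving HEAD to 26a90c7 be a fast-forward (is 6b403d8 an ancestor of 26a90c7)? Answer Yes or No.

Yes

A fast-forward from 6b403d8 to 26a90c7 is possible iff 6b403d8 is an ancestor of 26a90c7.
Ancestors of 26a90c7: {02d65e2, 26a90c7, 46ba242, 6b403d8, 72e7a06, ac3527f, e015fdd, e80f9c4, f42822b}.
6b403d8 is among them, so fast-forward is possible.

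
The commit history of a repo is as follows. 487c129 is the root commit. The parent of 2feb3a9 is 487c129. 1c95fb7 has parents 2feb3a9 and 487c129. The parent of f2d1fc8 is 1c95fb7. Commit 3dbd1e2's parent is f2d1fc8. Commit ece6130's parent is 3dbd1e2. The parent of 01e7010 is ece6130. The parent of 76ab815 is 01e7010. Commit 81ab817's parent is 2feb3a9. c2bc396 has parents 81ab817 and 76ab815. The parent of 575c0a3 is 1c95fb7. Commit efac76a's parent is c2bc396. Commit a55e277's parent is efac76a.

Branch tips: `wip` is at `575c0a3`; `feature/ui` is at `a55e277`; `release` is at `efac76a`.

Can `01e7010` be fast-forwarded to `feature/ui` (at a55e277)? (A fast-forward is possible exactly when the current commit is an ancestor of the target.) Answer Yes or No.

A fast-forward from 01e7010 to a55e277 is possible iff 01e7010 is an ancestor of a55e277.
Ancestors of a55e277: {01e7010, 1c95fb7, 2feb3a9, 3dbd1e2, 487c129, 76ab815, 81ab817, a55e277, c2bc396, ece6130, efac76a, f2d1fc8}.
01e7010 is among them, so fast-forward is possible.

Yes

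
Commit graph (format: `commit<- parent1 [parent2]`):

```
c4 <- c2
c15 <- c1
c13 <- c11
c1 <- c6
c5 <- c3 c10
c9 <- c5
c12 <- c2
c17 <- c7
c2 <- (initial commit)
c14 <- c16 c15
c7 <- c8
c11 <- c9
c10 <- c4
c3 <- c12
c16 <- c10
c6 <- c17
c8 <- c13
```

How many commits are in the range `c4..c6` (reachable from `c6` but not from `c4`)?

11

Reachable from c6: {c10, c11, c12, c13, c17, c2, c3, c4, c5, c6, c7, c8, c9}.
Reachable from c4: {c2, c4}.
In c6's history but not c4's: {c10, c11, c12, c13, c17, c3, c5, c6, c7, c8, c9} — 11 commits.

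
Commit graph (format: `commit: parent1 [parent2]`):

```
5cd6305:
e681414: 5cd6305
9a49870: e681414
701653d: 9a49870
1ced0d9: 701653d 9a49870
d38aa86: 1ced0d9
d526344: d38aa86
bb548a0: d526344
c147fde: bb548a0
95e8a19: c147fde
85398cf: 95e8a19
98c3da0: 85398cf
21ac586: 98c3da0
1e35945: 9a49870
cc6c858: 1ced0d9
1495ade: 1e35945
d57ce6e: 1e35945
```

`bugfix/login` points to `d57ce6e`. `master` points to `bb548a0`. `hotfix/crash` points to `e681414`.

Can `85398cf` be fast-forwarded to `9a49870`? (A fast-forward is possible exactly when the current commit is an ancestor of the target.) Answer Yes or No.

A fast-forward from 85398cf to 9a49870 is possible iff 85398cf is an ancestor of 9a49870.
Ancestors of 9a49870: {5cd6305, 9a49870, e681414}.
85398cf is not among them, so fast-forward is not possible.

No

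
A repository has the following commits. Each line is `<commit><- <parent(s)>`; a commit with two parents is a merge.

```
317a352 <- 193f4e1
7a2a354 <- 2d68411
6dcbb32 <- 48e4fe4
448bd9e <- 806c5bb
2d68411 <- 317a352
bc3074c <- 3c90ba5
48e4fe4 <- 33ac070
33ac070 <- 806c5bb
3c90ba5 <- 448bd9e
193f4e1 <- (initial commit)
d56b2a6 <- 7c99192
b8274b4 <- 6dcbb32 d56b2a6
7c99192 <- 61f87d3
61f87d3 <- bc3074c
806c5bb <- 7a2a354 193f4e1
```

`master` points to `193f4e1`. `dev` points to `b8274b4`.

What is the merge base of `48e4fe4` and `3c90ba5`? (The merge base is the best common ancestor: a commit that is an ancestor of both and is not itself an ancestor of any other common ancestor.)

Ancestors of 48e4fe4: {193f4e1, 2d68411, 317a352, 33ac070, 48e4fe4, 7a2a354, 806c5bb}.
Ancestors of 3c90ba5: {193f4e1, 2d68411, 317a352, 3c90ba5, 448bd9e, 7a2a354, 806c5bb}.
Common ancestors: {193f4e1, 2d68411, 317a352, 7a2a354, 806c5bb}.
Among these, 806c5bb is not an ancestor of any other common ancestor — it is the merge base.

806c5bb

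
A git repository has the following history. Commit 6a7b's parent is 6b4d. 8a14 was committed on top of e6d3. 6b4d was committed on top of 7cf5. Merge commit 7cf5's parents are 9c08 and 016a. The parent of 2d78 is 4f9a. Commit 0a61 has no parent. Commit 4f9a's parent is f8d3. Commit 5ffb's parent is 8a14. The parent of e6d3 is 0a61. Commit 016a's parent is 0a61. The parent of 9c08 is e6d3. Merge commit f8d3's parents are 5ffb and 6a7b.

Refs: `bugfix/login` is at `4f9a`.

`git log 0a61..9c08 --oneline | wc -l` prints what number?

2

Reachable from 9c08: {0a61, 9c08, e6d3}.
Reachable from 0a61: {0a61}.
In 9c08's history but not 0a61's: {9c08, e6d3} — 2 commits.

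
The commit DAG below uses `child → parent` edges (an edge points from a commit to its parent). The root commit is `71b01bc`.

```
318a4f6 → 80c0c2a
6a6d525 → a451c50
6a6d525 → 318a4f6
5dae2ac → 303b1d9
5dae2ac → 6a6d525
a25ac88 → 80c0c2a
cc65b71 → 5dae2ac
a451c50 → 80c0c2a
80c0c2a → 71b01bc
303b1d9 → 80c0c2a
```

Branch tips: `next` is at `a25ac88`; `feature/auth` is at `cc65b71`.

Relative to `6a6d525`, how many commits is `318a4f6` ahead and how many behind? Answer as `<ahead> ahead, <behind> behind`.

0 ahead, 2 behind

Reachable from 318a4f6: {318a4f6, 71b01bc, 80c0c2a}.
Reachable from 6a6d525: {318a4f6, 6a6d525, 71b01bc, 80c0c2a, a451c50}.
Only in 318a4f6's history (ahead): {} — 0.
Only in 6a6d525's history (behind): {6a6d525, a451c50} — 2.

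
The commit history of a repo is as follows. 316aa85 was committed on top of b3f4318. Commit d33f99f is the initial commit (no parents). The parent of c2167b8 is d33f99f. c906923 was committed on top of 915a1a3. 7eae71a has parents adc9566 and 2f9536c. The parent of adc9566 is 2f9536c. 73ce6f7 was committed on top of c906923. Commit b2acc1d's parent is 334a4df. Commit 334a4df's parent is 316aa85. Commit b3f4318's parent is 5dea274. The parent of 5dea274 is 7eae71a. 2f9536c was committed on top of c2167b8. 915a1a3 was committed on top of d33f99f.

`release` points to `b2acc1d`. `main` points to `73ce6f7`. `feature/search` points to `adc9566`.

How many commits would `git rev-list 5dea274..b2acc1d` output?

4

Reachable from b2acc1d: {2f9536c, 316aa85, 334a4df, 5dea274, 7eae71a, adc9566, b2acc1d, b3f4318, c2167b8, d33f99f}.
Reachable from 5dea274: {2f9536c, 5dea274, 7eae71a, adc9566, c2167b8, d33f99f}.
In b2acc1d's history but not 5dea274's: {316aa85, 334a4df, b2acc1d, b3f4318} — 4 commits.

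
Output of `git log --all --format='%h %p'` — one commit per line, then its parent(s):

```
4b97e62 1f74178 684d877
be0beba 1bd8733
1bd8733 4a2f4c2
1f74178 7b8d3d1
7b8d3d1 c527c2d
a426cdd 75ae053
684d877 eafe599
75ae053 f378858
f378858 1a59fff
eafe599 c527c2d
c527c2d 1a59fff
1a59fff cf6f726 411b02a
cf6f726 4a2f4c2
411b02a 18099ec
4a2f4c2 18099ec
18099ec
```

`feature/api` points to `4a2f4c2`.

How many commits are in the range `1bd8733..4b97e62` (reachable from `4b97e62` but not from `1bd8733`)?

9

Reachable from 4b97e62: {18099ec, 1a59fff, 1f74178, 411b02a, 4a2f4c2, 4b97e62, 684d877, 7b8d3d1, c527c2d, cf6f726, eafe599}.
Reachable from 1bd8733: {18099ec, 1bd8733, 4a2f4c2}.
In 4b97e62's history but not 1bd8733's: {1a59fff, 1f74178, 411b02a, 4b97e62, 684d877, 7b8d3d1, c527c2d, cf6f726, eafe599} — 9 commits.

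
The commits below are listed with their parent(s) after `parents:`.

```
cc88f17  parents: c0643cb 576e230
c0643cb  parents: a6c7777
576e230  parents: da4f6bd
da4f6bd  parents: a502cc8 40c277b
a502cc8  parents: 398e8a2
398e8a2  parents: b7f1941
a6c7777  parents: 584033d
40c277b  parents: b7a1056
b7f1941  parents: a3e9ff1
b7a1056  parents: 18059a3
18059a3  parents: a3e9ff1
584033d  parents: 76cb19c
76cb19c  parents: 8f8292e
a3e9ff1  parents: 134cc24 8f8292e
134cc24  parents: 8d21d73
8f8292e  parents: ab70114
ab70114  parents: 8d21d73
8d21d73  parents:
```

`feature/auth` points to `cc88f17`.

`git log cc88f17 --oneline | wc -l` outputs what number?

18

Walking parent pointers from cc88f17: reachable set = {134cc24, 18059a3, 398e8a2, 40c277b, 576e230, 584033d, 76cb19c, 8d21d73, 8f8292e, a3e9ff1, a502cc8, a6c7777, ab70114, b7a1056, b7f1941, c0643cb, cc88f17, da4f6bd}.
That is 18 commits.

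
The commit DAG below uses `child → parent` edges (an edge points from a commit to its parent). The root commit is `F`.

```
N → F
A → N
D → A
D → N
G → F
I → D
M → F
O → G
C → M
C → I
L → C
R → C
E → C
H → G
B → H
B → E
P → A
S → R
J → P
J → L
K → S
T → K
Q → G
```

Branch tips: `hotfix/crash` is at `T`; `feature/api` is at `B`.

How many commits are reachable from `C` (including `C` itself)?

7

Walking parent pointers from C: reachable set = {A, C, D, F, I, M, N}.
That is 7 commits.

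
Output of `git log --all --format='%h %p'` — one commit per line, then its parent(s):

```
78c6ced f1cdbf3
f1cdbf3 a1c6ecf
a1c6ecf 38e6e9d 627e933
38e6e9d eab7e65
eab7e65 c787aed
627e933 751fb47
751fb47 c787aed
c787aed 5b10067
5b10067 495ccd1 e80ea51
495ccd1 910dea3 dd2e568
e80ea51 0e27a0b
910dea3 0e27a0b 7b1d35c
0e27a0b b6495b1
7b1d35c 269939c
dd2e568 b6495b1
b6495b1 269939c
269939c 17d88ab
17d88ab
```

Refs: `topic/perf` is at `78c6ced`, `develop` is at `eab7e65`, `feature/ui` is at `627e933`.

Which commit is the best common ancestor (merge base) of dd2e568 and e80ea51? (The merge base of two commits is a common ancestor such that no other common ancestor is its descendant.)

Ancestors of dd2e568: {17d88ab, 269939c, b6495b1, dd2e568}.
Ancestors of e80ea51: {0e27a0b, 17d88ab, 269939c, b6495b1, e80ea51}.
Common ancestors: {17d88ab, 269939c, b6495b1}.
Among these, b6495b1 is not an ancestor of any other common ancestor — it is the merge base.

b6495b1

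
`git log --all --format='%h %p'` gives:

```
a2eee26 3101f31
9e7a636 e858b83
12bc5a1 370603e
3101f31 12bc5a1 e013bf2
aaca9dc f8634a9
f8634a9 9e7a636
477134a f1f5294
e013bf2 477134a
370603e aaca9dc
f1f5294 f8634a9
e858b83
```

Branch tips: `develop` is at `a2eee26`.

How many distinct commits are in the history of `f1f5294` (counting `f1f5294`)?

Walking parent pointers from f1f5294: reachable set = {9e7a636, e858b83, f1f5294, f8634a9}.
That is 4 commits.

4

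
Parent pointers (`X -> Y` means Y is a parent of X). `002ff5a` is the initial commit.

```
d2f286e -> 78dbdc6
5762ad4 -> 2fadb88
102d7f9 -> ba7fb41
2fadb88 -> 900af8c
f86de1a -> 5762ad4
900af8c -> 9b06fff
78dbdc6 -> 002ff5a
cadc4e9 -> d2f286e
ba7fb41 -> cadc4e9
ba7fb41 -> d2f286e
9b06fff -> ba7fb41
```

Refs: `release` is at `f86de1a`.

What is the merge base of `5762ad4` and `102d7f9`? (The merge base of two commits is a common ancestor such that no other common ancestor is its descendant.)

ba7fb41

Ancestors of 5762ad4: {002ff5a, 2fadb88, 5762ad4, 78dbdc6, 900af8c, 9b06fff, ba7fb41, cadc4e9, d2f286e}.
Ancestors of 102d7f9: {002ff5a, 102d7f9, 78dbdc6, ba7fb41, cadc4e9, d2f286e}.
Common ancestors: {002ff5a, 78dbdc6, ba7fb41, cadc4e9, d2f286e}.
Among these, ba7fb41 is not an ancestor of any other common ancestor — it is the merge base.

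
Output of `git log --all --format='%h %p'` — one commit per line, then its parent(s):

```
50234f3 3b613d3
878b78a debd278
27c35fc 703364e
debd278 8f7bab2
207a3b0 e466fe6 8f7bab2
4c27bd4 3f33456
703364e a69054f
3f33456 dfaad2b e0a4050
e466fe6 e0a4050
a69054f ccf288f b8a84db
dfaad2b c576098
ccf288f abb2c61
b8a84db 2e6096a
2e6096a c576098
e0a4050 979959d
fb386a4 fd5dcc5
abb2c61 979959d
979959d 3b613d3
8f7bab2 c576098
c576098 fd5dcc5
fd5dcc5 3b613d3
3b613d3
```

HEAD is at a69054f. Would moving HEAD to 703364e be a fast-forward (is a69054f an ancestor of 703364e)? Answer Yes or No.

A fast-forward from a69054f to 703364e is possible iff a69054f is an ancestor of 703364e.
Ancestors of 703364e: {2e6096a, 3b613d3, 703364e, 979959d, a69054f, abb2c61, b8a84db, c576098, ccf288f, fd5dcc5}.
a69054f is among them, so fast-forward is possible.

Yes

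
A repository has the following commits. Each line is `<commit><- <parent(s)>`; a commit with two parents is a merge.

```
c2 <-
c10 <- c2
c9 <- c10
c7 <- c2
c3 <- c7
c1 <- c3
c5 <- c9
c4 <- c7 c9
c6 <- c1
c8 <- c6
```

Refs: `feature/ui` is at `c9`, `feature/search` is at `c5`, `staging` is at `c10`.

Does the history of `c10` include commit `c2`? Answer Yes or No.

Ancestors of c10 (commits reachable by following parents): {c10, c2}.
c2 is in that set, so it is an ancestor of c10.

Yes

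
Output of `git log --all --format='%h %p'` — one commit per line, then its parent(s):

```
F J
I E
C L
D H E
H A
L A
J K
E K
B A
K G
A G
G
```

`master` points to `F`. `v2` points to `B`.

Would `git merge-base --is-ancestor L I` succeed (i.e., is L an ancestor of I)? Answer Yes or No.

Ancestors of I: {E, G, I, K}.
L is not in that set, so it is not an ancestor of I.

No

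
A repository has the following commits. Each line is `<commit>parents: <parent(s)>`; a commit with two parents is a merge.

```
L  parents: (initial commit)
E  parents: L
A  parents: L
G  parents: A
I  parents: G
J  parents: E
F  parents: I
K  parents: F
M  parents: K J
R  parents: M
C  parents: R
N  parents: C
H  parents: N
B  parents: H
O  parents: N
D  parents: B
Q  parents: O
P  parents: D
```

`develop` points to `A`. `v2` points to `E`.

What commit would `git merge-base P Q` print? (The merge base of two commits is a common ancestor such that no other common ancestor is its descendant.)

Ancestors of P: {A, B, C, D, E, F, G, H, I, J, K, L, M, N, P, R}.
Ancestors of Q: {A, C, E, F, G, I, J, K, L, M, N, O, Q, R}.
Common ancestors: {A, C, E, F, G, I, J, K, L, M, N, R}.
Among these, N is not an ancestor of any other common ancestor — it is the merge base.

N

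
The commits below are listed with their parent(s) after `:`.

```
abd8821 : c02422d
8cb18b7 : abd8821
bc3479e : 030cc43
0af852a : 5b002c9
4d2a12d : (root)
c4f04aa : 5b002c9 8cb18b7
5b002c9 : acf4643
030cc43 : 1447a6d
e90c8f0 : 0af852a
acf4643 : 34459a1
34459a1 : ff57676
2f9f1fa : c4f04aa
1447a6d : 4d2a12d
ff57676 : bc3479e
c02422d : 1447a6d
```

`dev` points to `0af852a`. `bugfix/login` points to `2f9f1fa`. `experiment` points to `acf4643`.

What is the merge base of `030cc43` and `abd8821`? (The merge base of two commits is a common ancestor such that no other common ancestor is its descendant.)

1447a6d

Ancestors of 030cc43: {030cc43, 1447a6d, 4d2a12d}.
Ancestors of abd8821: {1447a6d, 4d2a12d, abd8821, c02422d}.
Common ancestors: {1447a6d, 4d2a12d}.
Among these, 1447a6d is not an ancestor of any other common ancestor — it is the merge base.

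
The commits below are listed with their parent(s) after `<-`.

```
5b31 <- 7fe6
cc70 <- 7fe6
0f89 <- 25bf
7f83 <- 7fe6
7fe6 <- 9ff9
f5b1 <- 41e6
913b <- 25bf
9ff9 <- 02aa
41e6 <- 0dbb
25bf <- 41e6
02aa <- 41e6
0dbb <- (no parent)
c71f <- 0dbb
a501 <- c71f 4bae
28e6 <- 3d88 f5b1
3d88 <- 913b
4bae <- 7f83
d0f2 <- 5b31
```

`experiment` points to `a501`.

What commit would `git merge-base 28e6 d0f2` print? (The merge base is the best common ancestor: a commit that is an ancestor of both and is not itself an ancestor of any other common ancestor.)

41e6

Ancestors of 28e6: {0dbb, 25bf, 28e6, 3d88, 41e6, 913b, f5b1}.
Ancestors of d0f2: {02aa, 0dbb, 41e6, 5b31, 7fe6, 9ff9, d0f2}.
Common ancestors: {0dbb, 41e6}.
Among these, 41e6 is not an ancestor of any other common ancestor — it is the merge base.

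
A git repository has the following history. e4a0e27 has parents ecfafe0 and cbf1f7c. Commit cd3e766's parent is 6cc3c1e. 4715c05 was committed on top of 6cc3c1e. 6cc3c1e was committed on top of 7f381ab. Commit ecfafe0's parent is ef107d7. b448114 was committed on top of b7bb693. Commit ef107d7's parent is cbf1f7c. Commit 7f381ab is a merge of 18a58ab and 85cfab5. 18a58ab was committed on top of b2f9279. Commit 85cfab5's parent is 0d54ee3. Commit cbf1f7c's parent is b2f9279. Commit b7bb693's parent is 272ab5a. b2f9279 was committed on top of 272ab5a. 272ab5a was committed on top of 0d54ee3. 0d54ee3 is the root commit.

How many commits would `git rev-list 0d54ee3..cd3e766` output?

Reachable from cd3e766: {0d54ee3, 18a58ab, 272ab5a, 6cc3c1e, 7f381ab, 85cfab5, b2f9279, cd3e766}.
Reachable from 0d54ee3: {0d54ee3}.
In cd3e766's history but not 0d54ee3's: {18a58ab, 272ab5a, 6cc3c1e, 7f381ab, 85cfab5, b2f9279, cd3e766} — 7 commits.

7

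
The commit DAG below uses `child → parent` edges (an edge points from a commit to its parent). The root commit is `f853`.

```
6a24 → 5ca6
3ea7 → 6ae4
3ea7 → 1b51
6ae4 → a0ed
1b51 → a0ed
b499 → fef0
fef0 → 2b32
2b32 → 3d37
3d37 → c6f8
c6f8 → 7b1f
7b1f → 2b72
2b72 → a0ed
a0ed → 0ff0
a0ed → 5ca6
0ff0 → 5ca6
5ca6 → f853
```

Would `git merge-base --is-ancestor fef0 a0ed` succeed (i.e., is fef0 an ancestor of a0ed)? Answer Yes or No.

Ancestors of a0ed: {0ff0, 5ca6, a0ed, f853}.
fef0 is not in that set, so it is not an ancestor of a0ed.

No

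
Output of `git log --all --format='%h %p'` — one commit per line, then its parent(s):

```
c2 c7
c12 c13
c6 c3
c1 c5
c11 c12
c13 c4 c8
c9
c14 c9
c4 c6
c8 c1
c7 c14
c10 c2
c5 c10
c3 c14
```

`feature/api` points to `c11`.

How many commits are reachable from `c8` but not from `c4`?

Reachable from c8: {c1, c10, c14, c2, c5, c7, c8, c9}.
Reachable from c4: {c14, c3, c4, c6, c9}.
In c8's history but not c4's: {c1, c10, c2, c5, c7, c8} — 6 commits.

6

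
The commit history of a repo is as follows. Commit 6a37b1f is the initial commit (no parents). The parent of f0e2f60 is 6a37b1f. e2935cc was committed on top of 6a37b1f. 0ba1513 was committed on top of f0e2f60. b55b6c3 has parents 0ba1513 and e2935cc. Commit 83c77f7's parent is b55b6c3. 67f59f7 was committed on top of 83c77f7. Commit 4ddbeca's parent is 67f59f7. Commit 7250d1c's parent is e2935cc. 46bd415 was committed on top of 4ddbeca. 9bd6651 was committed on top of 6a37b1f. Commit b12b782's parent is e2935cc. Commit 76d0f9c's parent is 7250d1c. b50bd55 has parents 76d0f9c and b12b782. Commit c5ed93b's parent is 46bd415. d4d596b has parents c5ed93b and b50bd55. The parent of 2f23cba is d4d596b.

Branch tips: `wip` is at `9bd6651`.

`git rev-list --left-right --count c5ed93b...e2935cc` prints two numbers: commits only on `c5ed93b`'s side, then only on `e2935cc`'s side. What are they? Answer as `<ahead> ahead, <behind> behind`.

Reachable from c5ed93b: {0ba1513, 46bd415, 4ddbeca, 67f59f7, 6a37b1f, 83c77f7, b55b6c3, c5ed93b, e2935cc, f0e2f60}.
Reachable from e2935cc: {6a37b1f, e2935cc}.
Only in c5ed93b's history (ahead): {0ba1513, 46bd415, 4ddbeca, 67f59f7, 83c77f7, b55b6c3, c5ed93b, f0e2f60} — 8.
Only in e2935cc's history (behind): {} — 0.

8 ahead, 0 behind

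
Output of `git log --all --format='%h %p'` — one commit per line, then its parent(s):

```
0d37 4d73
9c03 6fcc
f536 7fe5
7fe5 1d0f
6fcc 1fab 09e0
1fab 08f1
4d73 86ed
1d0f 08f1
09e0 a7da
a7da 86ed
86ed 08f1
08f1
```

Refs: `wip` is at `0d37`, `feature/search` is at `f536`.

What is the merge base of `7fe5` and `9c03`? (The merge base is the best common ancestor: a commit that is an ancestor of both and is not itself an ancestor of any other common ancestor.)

Ancestors of 7fe5: {08f1, 1d0f, 7fe5}.
Ancestors of 9c03: {08f1, 09e0, 1fab, 6fcc, 86ed, 9c03, a7da}.
Common ancestors: {08f1}.
The only common ancestor is 08f1, so it is the merge base.

08f1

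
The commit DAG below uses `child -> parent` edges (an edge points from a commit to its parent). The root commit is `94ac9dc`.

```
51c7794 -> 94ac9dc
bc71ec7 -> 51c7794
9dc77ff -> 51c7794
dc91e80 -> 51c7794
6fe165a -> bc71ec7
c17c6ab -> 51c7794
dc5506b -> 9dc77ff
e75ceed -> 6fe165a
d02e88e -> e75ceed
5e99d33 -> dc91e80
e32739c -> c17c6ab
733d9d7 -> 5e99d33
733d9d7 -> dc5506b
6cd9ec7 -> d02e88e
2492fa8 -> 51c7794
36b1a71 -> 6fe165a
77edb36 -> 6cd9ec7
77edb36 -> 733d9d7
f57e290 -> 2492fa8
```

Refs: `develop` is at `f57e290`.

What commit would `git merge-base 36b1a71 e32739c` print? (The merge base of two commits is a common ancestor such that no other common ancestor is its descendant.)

Ancestors of 36b1a71: {36b1a71, 51c7794, 6fe165a, 94ac9dc, bc71ec7}.
Ancestors of e32739c: {51c7794, 94ac9dc, c17c6ab, e32739c}.
Common ancestors: {51c7794, 94ac9dc}.
Among these, 51c7794 is not an ancestor of any other common ancestor — it is the merge base.

51c7794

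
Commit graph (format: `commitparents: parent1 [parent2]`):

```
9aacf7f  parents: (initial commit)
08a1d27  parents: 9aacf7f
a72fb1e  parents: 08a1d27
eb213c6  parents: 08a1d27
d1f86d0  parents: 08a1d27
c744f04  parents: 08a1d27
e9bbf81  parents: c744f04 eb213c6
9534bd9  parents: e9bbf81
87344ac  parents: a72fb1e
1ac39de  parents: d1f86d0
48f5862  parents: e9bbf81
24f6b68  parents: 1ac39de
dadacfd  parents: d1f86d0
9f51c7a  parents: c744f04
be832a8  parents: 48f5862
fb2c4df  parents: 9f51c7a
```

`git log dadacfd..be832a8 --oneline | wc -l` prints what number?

Reachable from be832a8: {08a1d27, 48f5862, 9aacf7f, be832a8, c744f04, e9bbf81, eb213c6}.
Reachable from dadacfd: {08a1d27, 9aacf7f, d1f86d0, dadacfd}.
In be832a8's history but not dadacfd's: {48f5862, be832a8, c744f04, e9bbf81, eb213c6} — 5 commits.

5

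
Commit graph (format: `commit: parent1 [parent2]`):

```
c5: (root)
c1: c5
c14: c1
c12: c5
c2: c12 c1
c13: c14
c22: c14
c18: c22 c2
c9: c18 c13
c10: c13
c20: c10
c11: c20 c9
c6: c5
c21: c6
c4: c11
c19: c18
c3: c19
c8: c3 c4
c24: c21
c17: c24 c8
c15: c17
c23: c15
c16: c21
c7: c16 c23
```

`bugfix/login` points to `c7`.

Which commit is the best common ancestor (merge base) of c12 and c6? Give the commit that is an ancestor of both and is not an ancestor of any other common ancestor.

Ancestors of c12: {c12, c5}.
Ancestors of c6: {c5, c6}.
Common ancestors: {c5}.
The only common ancestor is c5, so it is the merge base.

c5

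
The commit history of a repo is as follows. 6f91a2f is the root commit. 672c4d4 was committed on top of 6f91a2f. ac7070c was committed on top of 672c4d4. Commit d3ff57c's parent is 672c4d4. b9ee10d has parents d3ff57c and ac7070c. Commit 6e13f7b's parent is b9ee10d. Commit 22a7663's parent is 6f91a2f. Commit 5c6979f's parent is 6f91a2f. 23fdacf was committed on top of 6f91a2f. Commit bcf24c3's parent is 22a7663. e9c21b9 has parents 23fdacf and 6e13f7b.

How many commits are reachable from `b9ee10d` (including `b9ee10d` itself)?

5

Walking parent pointers from b9ee10d: reachable set = {672c4d4, 6f91a2f, ac7070c, b9ee10d, d3ff57c}.
That is 5 commits.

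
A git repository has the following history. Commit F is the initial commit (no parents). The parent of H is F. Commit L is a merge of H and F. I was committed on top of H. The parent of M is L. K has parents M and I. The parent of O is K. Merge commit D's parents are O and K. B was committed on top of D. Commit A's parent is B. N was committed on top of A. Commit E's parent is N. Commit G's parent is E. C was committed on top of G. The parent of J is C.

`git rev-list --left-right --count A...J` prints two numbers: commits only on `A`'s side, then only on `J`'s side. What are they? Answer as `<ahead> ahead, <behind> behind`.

0 ahead, 5 behind

Reachable from A: {A, B, D, F, H, I, K, L, M, O}.
Reachable from J: {A, B, C, D, E, F, G, H, I, J, K, L, M, N, O}.
Only in A's history (ahead): {} — 0.
Only in J's history (behind): {C, E, G, J, N} — 5.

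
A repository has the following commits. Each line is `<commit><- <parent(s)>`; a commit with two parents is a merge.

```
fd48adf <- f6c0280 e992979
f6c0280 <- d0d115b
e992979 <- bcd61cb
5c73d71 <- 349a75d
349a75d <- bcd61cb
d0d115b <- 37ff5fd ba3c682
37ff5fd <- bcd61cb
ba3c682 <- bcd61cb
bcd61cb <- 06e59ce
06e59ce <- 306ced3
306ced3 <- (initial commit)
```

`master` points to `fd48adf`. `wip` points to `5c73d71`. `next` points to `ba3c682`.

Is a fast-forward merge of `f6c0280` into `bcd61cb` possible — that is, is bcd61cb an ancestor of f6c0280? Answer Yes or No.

Yes

A fast-forward from bcd61cb to f6c0280 is possible iff bcd61cb is an ancestor of f6c0280.
Ancestors of f6c0280: {06e59ce, 306ced3, 37ff5fd, ba3c682, bcd61cb, d0d115b, f6c0280}.
bcd61cb is among them, so fast-forward is possible.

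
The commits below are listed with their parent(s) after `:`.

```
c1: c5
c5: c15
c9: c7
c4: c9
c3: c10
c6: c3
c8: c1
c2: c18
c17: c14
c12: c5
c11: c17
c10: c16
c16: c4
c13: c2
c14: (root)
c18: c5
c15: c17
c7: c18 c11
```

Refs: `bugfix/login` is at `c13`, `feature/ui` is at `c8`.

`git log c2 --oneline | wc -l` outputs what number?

Walking parent pointers from c2: reachable set = {c14, c15, c17, c18, c2, c5}.
That is 6 commits.

6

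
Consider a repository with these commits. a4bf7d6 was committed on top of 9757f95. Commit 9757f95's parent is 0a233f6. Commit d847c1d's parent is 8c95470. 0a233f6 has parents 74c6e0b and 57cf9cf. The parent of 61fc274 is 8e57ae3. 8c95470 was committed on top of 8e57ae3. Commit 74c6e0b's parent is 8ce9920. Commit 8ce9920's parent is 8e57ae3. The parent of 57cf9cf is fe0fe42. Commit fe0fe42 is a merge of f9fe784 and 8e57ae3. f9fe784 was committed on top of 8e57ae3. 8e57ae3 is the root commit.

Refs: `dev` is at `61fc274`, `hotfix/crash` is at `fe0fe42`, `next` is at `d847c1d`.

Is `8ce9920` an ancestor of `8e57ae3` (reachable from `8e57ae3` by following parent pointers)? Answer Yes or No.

Ancestors of 8e57ae3: {8e57ae3}.
8ce9920 is not in that set, so it is not an ancestor of 8e57ae3.

No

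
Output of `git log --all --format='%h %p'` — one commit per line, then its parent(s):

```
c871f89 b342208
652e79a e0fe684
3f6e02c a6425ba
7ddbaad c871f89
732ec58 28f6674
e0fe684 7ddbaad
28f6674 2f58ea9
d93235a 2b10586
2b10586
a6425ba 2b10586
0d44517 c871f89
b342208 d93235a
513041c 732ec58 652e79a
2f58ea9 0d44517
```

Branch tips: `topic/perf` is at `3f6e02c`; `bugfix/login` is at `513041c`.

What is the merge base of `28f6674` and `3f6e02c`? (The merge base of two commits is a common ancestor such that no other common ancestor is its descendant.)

2b10586

Ancestors of 28f6674: {0d44517, 28f6674, 2b10586, 2f58ea9, b342208, c871f89, d93235a}.
Ancestors of 3f6e02c: {2b10586, 3f6e02c, a6425ba}.
Common ancestors: {2b10586}.
The only common ancestor is 2b10586, so it is the merge base.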